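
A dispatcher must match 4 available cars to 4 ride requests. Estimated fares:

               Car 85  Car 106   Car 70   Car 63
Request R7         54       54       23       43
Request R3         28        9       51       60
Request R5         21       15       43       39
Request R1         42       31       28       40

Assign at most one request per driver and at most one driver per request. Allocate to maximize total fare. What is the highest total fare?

Optimal: Car 85→Request R1 ($42), Car 106→Request R7 ($54), Car 70→Request R5 ($43), Car 63→Request R3 ($60) — total 42+54+43+60 = $199.
Max-entry greedy (repeatedly take the single best remaining cell) gives $188, worse by 11.
Swapping Car 63↔Car 106 (Car 63→Request R7 $43, Car 106→Request R3 $9) loses 62.
Checked against all permutations: $199 is optimal.

Maximum total: $199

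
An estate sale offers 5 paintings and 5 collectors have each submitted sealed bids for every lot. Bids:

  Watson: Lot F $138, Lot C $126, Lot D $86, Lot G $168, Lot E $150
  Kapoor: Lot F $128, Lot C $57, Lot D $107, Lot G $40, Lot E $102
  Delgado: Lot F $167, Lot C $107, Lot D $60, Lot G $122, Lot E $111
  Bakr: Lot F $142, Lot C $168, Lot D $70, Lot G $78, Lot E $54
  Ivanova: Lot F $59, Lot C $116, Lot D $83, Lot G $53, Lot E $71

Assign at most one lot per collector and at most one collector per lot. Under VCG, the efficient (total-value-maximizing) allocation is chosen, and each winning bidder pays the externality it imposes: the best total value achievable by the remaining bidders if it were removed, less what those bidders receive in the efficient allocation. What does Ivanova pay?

Efficient allocation: Watson→Lot G ($168), Kapoor→Lot E ($102), Delgado→Lot F ($167), Bakr→Lot C ($168), Ivanova→Lot D ($83); total welfare W = $688.
Ivanova receives Lot D at value $83, so the others get W − 83 = $605.
Without Ivanova: best allocation of the remaining 4 bidders over all 5 lots is Watson→Lot G ($168), Kapoor→Lot D ($107), Delgado→Lot F ($167), Bakr→Lot C ($168), total $610.
VCG payment = (others' best without Ivanova) − (others' welfare with Ivanova) = 610 − 605 = $5.

Ivanova pays $5.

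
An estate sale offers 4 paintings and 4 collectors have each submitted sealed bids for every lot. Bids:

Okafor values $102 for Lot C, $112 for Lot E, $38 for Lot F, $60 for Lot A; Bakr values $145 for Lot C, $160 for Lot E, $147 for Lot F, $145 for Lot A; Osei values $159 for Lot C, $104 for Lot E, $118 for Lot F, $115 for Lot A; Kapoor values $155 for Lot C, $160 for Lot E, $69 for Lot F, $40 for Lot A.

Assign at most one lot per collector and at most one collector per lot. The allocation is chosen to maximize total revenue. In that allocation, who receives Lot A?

Optimal: Okafor→Lot E ($112), Bakr→Lot A ($145), Osei→Lot F ($118), Kapoor→Lot C ($155) — total 112+145+118+155 = $530.
Row-greedy (each collector in turn takes its best remaining lot) gives $458, worse by 72.
Bakr's own top lot is Lot E ($160), but forcing Bakr→Lot E and reassigning the rest optimally gives only $493 — worse by 37.

Bakr receives Lot A.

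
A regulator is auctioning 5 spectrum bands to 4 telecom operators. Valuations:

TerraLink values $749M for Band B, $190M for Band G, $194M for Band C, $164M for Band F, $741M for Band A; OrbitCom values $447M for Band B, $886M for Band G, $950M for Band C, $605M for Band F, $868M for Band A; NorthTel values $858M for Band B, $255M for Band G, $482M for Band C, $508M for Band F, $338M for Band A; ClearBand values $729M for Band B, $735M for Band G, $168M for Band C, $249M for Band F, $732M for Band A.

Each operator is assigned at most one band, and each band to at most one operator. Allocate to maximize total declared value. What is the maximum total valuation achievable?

Maximum total: $3284M

Optimal: TerraLink→Band A ($741M), OrbitCom→Band C ($950M), NorthTel→Band B ($858M), ClearBand→Band G ($735M) — total 741+950+858+735 = $3284M.
Column-greedy (each band in turn goes to its best remaining operator) gives $2187M, worse by 1097.
Next-best assignment: TerraLink→Band B, OrbitCom→Band C, NorthTel→Band F, ClearBand→Band G = $2942M.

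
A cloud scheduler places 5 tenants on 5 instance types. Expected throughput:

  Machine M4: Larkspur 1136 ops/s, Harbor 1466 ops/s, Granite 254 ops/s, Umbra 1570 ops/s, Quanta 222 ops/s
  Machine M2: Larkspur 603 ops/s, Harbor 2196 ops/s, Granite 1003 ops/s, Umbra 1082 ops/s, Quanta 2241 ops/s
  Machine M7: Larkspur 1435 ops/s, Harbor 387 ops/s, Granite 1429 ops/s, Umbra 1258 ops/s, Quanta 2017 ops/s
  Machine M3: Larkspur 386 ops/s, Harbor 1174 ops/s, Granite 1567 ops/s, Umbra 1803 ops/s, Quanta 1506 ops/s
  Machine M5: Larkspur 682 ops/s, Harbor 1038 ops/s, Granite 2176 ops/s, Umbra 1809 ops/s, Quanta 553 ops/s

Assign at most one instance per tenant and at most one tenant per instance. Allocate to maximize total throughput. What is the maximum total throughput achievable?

Optimal: Larkspur→Machine M4 (1136 ops/s), Harbor→Machine M2 (2196 ops/s), Granite→Machine M5 (2176 ops/s), Umbra→Machine M3 (1803 ops/s), Quanta→Machine M7 (2017 ops/s) — total 1136+2196+2176+1803+2017 = 9328 ops/s.
Column-greedy (each instance in turn goes to its best remaining tenant) gives 7851 ops/s, worse by 1477.
Swapping Quanta↔Umbra (Quanta→Machine M3 1506 ops/s, Umbra→Machine M7 1258 ops/s) loses 1056.

Maximum total: 9328 ops/s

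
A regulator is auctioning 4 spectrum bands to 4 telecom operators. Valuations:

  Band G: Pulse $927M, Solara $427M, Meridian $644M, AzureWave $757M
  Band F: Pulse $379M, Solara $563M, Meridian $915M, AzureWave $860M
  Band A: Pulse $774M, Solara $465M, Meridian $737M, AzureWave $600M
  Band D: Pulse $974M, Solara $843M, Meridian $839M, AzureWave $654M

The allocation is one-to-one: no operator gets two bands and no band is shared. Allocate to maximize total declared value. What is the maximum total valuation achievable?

Max total: $3367M

Treat this as an assignment problem: match each operator to one band.
Optimal: Pulse→Band G ($927M), Solara→Band D ($843M), Meridian→Band A ($737M), AzureWave→Band F ($860M) — total 927+843+737+860 = $3367M.
Row-greedy (each operator in turn takes its best remaining band) gives $3031M, worse by 336.
Next-best assignment: Pulse→Band A, Solara→Band D, Meridian→Band F, AzureWave→Band G = $3289M.
Every other assignment is strictly worse.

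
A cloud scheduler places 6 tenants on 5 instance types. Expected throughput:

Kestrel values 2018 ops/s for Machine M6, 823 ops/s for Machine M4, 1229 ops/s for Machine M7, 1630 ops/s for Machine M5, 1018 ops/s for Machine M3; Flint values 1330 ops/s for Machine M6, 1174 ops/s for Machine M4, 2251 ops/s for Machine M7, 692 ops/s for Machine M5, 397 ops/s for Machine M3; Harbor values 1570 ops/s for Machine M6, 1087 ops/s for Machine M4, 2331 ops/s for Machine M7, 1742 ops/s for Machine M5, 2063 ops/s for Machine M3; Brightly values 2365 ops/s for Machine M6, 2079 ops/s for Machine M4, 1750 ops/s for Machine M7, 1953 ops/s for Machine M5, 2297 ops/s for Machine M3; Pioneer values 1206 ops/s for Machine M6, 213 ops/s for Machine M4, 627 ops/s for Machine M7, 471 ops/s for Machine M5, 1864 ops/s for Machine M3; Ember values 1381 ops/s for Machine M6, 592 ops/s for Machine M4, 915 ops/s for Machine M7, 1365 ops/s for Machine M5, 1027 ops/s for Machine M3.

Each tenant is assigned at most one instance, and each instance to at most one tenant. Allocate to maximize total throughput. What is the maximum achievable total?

Max total: 9954 ops/s

Optimal: Kestrel→Machine M6 (2018 ops/s), Brightly→Machine M4 (2079 ops/s), Flint→Machine M7 (2251 ops/s), Harbor→Machine M5 (1742 ops/s), Pioneer→Machine M3 (1864 ops/s) — total 2018+2079+2251+1742+1864 = 9954 ops/s.
Row-greedy (each tenant in turn takes its best remaining instance) gives 8882 ops/s, worse by 1072.
Next-best assignment: Kestrel→Machine M6, Brightly→Machine M4, Flint→Machine M7, Ember→Machine M5, Harbor→Machine M3 = 9776 ops/s.
Swapping Harbor↔Kestrel (Harbor→Machine M6 1570 ops/s, Kestrel→Machine M5 1630 ops/s) loses 560.
Checked against all permutations: 9954 ops/s is optimal.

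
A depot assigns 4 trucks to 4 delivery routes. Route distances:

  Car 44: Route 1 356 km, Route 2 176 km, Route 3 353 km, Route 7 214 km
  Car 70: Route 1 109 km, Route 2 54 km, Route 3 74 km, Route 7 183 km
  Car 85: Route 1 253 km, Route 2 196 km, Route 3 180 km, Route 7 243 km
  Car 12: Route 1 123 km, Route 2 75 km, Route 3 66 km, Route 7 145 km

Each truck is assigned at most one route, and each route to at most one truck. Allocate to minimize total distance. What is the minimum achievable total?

Min total: 571 km

This is a one-to-one assignment (minimum-cost bipartite matching).
Optimal: Car 44→Route 7 (214 km), Car 70→Route 2 (54 km), Car 85→Route 3 (180 km), Car 12→Route 1 (123 km) — total 214+54+180+123 = 571 km.
Row-greedy (each truck in turn takes its cheapest remaining route) gives 616 km, worse by 45.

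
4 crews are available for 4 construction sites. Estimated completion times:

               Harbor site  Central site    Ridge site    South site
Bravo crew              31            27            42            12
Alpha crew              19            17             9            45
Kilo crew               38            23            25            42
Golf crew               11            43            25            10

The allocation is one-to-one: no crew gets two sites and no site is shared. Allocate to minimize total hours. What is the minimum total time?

This is the linear assignment problem.
Optimal: Bravo crew→South site (12 hours), Alpha crew→Ridge site (9 hours), Kilo crew→Central site (23 hours), Golf crew→Harbor site (11 hours) — total 12+9+23+11 = 55 hours.
Next-best assignment: Bravo crew→South site, Alpha crew→Central site, Kilo crew→Ridge site, Golf crew→Harbor site = 65 hours.

Minimum total: 55 hours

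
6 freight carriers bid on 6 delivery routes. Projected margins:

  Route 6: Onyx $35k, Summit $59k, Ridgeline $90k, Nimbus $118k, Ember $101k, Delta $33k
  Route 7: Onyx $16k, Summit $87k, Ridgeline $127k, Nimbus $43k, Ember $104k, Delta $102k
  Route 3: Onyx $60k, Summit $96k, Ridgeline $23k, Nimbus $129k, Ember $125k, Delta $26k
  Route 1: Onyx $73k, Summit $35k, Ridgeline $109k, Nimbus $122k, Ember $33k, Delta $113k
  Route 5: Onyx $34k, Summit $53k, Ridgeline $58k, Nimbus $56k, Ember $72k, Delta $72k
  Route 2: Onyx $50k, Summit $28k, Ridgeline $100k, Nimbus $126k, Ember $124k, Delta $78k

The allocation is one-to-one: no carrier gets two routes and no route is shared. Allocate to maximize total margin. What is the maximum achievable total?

Max total: $612k

This is a one-to-one assignment (maximum-weight bipartite matching).
Optimal: Onyx→Route 5 ($34k), Summit→Route 3 ($96k), Ridgeline→Route 7 ($127k), Nimbus→Route 6 ($118k), Ember→Route 2 ($124k), Delta→Route 1 ($113k) — total 34+96+127+118+124+113 = $612k.
Row-greedy (each carrier in turn takes its best remaining route) gives $595k, worse by 17.
Checked against all permutations: $612k is optimal.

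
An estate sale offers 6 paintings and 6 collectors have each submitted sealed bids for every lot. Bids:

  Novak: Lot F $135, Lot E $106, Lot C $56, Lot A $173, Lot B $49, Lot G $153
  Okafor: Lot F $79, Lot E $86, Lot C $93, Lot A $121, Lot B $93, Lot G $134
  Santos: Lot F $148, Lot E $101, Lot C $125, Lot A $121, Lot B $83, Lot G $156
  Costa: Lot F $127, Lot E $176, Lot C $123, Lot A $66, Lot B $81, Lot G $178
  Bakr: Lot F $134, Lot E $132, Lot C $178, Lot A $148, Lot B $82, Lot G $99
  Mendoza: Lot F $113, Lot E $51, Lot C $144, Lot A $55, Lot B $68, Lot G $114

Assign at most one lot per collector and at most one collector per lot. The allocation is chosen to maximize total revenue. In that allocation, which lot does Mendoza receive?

Mendoza receives Lot F.

Optimal: Novak→Lot A ($173), Okafor→Lot B ($93), Santos→Lot G ($156), Costa→Lot E ($176), Bakr→Lot C ($178), Mendoza→Lot F ($113) — total 173+93+156+176+178+113 = $889.
Row-greedy (each collector in turn takes its best remaining lot) gives $877, worse by 12.
Swapping Mendoza↔Costa (Mendoza→Lot E $51, Costa→Lot F $127) loses 111.
Checked against all permutations: $889 is optimal.
Mendoza's own top lot is Lot C ($144), but forcing Mendoza→Lot C and reassigning the rest optimally gives only $876 — worse by 13.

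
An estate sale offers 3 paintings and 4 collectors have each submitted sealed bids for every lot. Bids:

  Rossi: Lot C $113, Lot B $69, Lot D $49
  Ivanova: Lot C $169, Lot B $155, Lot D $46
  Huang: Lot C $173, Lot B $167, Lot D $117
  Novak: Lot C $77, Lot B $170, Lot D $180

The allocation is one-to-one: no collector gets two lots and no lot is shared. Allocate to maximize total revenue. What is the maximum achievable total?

Maximum total: $516

Treat this as an assignment problem: match each collector to one lot.
Optimal: Ivanova→Lot C ($169), Huang→Lot B ($167), Novak→Lot D ($180) — total 169+167+180 = $516.
Max-entry greedy (repeatedly take the single best remaining cell) gives $508, worse by 8.
Next-best assignment: Huang→Lot C, Ivanova→Lot B, Novak→Lot D = $508.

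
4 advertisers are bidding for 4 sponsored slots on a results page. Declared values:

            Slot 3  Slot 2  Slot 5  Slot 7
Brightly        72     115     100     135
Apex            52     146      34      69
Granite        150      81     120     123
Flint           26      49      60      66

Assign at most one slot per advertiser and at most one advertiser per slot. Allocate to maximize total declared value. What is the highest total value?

Maximum total: $491

This is the linear assignment problem.
Optimal: Brightly→Slot 7 ($135), Apex→Slot 2 ($146), Granite→Slot 3 ($150), Flint→Slot 5 ($60) — total 135+146+150+60 = $491.
Column-greedy (each slot in turn goes to its best remaining advertiser) gives $462, worse by 29.
Swapping Brightly↔Granite (Brightly→Slot 3 $72, Granite→Slot 7 $123) loses 90.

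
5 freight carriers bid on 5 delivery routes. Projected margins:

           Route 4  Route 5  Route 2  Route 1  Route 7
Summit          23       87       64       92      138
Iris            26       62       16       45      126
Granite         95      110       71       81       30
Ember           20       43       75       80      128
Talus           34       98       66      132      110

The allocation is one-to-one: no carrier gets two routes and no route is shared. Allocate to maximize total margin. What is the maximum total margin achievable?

This is a one-to-one assignment (maximum-weight bipartite matching).
Optimal: Summit→Route 5 ($87k), Iris→Route 7 ($126k), Granite→Route 4 ($95k), Ember→Route 2 ($75k), Talus→Route 1 ($132k) — total 87+126+95+75+132 = $515k.
Row-greedy (each carrier in turn takes its best remaining route) gives $441k, worse by 74.
Next-best assignment: Summit→Route 7, Iris→Route 5, Granite→Route 4, Ember→Route 2, Talus→Route 1 = $502k.

Maximum total: $515k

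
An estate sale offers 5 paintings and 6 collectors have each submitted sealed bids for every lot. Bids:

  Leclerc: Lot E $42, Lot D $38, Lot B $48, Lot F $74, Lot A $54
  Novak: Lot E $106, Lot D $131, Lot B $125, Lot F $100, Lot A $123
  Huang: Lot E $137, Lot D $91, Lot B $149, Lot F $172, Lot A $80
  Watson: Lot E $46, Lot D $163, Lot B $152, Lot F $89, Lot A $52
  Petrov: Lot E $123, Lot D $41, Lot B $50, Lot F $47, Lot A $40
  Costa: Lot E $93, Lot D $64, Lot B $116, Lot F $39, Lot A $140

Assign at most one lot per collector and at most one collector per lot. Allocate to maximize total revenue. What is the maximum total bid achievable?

Max total: $723

Optimal: Petrov→Lot E ($123), Watson→Lot D ($163), Novak→Lot B ($125), Huang→Lot F ($172), Costa→Lot A ($140) — total 123+163+125+172+140 = $723.
Column-greedy (each lot in turn goes to its best remaining collector) gives $639, worse by 84.
Swapping Petrov↔Costa (Petrov→Lot A $40, Costa→Lot E $93) loses 130.
Checked against all permutations: $723 is optimal.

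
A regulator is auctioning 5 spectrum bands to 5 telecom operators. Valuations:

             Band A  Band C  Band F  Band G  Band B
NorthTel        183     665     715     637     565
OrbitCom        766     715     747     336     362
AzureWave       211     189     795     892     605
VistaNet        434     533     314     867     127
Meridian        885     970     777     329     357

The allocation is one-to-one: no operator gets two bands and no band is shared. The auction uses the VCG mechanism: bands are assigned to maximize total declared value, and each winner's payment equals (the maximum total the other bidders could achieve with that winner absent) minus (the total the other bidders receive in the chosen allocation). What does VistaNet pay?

Efficient allocation: NorthTel→Band B ($565M), OrbitCom→Band A ($766M), AzureWave→Band F ($795M), VistaNet→Band G ($867M), Meridian→Band C ($970M); total welfare W = $3963M.
VistaNet receives Band G at value $867M, so the others get W − 867 = $3096M.
Without VistaNet: best allocation of the remaining 4 bidders over all 5 bands is NorthTel→Band F ($715M), OrbitCom→Band A ($766M), AzureWave→Band G ($892M), Meridian→Band C ($970M), total $3343M.
VCG payment = (others' best without VistaNet) − (others' welfare with VistaNet) = 3343 − 3096 = $247M.

VistaNet pays $247M.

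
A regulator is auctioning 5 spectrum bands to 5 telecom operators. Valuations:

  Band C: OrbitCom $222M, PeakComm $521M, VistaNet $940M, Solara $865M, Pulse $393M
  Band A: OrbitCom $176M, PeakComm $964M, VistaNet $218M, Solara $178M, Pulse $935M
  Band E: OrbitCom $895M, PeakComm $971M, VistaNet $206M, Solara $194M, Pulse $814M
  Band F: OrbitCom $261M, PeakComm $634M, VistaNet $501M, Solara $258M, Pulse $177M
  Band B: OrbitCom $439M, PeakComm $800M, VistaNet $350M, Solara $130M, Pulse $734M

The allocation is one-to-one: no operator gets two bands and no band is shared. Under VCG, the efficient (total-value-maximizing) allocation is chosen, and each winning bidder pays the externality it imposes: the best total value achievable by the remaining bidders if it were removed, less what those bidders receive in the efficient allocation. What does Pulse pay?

Pulse pays $164M.

Efficient allocation: OrbitCom→Band E ($895M), PeakComm→Band B ($800M), VistaNet→Band F ($501M), Solara→Band C ($865M), Pulse→Band A ($935M); total welfare W = $3996M.
Pulse receives Band A at value $935M, so the others get W − 935 = $3061M.
Without Pulse: best allocation of the remaining 4 bidders over all 5 bands is OrbitCom→Band E ($895M), PeakComm→Band A ($964M), VistaNet→Band F ($501M), Solara→Band C ($865M), total $3225M.
VCG payment = (others' best without Pulse) − (others' welfare with Pulse) = 3225 − 3061 = $164M.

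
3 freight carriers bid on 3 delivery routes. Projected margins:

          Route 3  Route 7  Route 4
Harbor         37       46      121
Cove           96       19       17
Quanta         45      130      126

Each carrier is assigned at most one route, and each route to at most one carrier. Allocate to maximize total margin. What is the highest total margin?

Maximum total: $347k

Optimal: Harbor→Route 4 ($121k), Cove→Route 3 ($96k), Quanta→Route 7 ($130k) — total 121+96+130 = $347k.
Next-best assignment: Harbor→Route 7, Cove→Route 3, Quanta→Route 4 = $268k.
Checked against all permutations: $347k is optimal.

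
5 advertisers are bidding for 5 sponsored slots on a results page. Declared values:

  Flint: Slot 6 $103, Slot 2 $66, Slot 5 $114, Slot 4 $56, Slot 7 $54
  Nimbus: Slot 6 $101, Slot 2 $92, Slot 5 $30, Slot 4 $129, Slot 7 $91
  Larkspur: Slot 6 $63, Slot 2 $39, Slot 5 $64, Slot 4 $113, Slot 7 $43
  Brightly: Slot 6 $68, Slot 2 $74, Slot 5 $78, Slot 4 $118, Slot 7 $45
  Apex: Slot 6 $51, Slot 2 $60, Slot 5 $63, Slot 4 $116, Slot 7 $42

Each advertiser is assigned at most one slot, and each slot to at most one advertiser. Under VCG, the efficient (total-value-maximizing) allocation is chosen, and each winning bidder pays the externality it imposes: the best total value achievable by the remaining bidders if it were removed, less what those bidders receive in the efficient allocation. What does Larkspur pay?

Larkspur pays $10.

Efficient allocation: Flint→Slot 5 ($114), Nimbus→Slot 7 ($91), Larkspur→Slot 6 ($63), Brightly→Slot 2 ($74), Apex→Slot 4 ($116); total welfare W = $458.
Larkspur receives Slot 6 at value $63, so the others get W − 63 = $395.
Without Larkspur: best allocation of the remaining 4 bidders over all 5 slots is Flint→Slot 5 ($114), Nimbus→Slot 6 ($101), Brightly→Slot 2 ($74), Apex→Slot 4 ($116), total $405.
VCG payment = (others' best without Larkspur) − (others' welfare with Larkspur) = 405 − 395 = $10.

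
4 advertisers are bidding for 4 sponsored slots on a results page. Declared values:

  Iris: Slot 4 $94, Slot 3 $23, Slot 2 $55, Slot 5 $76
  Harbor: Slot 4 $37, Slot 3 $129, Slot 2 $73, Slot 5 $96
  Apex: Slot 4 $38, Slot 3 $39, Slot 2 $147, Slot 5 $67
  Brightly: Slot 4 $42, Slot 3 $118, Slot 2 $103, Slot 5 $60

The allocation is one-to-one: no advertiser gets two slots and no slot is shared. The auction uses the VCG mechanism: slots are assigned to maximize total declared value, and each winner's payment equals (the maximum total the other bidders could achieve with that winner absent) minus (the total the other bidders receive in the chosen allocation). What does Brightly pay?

Brightly pays $33.

Efficient allocation: Iris→Slot 4 ($94), Harbor→Slot 5 ($96), Apex→Slot 2 ($147), Brightly→Slot 3 ($118); total welfare W = $455.
Brightly receives Slot 3 at value $118, so the others get W − 118 = $337.
Without Brightly: best allocation of the remaining 3 bidders over all 4 slots is Iris→Slot 4 ($94), Harbor→Slot 3 ($129), Apex→Slot 2 ($147), total $370.
VCG payment = (others' best without Brightly) − (others' welfare with Brightly) = 370 − 337 = $33.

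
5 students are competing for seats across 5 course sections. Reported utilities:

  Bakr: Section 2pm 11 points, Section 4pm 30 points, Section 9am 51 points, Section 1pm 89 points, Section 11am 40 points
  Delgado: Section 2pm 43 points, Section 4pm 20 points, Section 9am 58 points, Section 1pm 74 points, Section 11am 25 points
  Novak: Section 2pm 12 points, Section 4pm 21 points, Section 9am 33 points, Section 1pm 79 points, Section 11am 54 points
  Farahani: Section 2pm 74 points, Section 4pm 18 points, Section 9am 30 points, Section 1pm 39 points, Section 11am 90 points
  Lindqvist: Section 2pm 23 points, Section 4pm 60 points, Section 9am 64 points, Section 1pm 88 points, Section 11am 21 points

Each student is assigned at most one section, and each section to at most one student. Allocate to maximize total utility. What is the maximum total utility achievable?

Optimal: Bakr→Section 1pm (89 points), Delgado→Section 9am (58 points), Novak→Section 11am (54 points), Farahani→Section 2pm (74 points), Lindqvist→Section 4pm (60 points) — total 89+58+54+74+60 = 335 points.
Max-entry greedy (repeatedly take the single best remaining cell) gives 307 points, worse by 28.
Next-best assignment: Bakr→Section 9am, Delgado→Section 2pm, Novak→Section 1pm, Farahani→Section 11am, Lindqvist→Section 4pm = 323 points.
No other one-to-one assignment exceeds 335 points.

Maximum total: 335 points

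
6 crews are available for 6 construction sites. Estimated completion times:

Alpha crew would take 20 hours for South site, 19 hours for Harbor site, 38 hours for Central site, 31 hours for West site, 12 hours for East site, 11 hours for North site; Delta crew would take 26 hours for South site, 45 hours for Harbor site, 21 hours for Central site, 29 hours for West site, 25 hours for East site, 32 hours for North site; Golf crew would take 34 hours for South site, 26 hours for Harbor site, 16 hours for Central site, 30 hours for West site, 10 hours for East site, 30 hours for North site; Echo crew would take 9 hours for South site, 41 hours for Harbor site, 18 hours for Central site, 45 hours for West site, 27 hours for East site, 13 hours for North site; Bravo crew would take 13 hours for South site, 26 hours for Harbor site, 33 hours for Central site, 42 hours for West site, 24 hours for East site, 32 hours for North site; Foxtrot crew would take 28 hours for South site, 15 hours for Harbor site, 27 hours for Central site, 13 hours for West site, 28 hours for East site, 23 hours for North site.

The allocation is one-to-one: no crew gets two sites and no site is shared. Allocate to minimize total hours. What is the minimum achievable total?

Minimum total: 89 hours

This is a one-to-one assignment (minimum-cost bipartite matching).
Optimal: Alpha crew→Harbor site (19 hours), Delta crew→Central site (21 hours), Golf crew→East site (10 hours), Echo crew→North site (13 hours), Bravo crew→South site (13 hours), Foxtrot crew→West site (13 hours) — total 19+21+10+13+13+13 = 89 hours.
Row-greedy (each crew in turn takes its cheapest remaining site) gives 90 hours, worse by 1.
Checked against all permutations: 89 hours is optimal.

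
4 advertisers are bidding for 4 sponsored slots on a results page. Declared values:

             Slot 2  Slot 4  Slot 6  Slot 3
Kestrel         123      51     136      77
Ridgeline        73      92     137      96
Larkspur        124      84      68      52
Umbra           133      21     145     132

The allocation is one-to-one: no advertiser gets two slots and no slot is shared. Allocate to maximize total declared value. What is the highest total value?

Maximum total: $484

Optimal: Kestrel→Slot 6 ($136), Ridgeline→Slot 4 ($92), Larkspur→Slot 2 ($124), Umbra→Slot 3 ($132) — total 136+92+124+132 = $484.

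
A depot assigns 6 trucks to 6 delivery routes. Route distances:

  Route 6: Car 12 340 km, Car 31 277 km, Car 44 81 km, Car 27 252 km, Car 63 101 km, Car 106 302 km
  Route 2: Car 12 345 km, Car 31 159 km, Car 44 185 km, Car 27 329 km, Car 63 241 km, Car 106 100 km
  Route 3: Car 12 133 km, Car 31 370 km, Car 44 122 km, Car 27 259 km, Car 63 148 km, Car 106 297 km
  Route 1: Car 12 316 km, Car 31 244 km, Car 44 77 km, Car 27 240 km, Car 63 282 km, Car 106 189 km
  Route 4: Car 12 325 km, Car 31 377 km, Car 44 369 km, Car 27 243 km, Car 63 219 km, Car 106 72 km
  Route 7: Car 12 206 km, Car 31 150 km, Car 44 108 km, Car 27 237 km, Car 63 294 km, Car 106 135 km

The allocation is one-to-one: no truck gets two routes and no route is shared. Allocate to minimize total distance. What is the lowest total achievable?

Minimum total: 779 km

This is the linear assignment problem.
Optimal: Car 12→Route 3 (133 km), Car 31→Route 2 (159 km), Car 44→Route 1 (77 km), Car 27→Route 7 (237 km), Car 63→Route 6 (101 km), Car 106→Route 4 (72 km) — total 133+159+77+237+101+72 = 779 km.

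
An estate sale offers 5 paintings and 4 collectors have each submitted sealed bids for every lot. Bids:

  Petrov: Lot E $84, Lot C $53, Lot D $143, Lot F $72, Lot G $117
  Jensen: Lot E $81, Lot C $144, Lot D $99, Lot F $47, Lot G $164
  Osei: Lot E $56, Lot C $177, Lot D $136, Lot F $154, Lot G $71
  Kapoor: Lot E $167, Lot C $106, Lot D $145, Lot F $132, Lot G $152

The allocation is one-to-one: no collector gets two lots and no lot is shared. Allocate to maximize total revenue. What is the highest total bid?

Max total: $651

Treat this as an assignment problem: match each collector to one lot.
Optimal: Petrov→Lot D ($143), Jensen→Lot G ($164), Osei→Lot C ($177), Kapoor→Lot E ($167) — total 143+164+177+167 = $651.
Column-greedy (each lot in turn goes to its best remaining collector) gives $534, worse by 117.
No other one-to-one assignment exceeds $651.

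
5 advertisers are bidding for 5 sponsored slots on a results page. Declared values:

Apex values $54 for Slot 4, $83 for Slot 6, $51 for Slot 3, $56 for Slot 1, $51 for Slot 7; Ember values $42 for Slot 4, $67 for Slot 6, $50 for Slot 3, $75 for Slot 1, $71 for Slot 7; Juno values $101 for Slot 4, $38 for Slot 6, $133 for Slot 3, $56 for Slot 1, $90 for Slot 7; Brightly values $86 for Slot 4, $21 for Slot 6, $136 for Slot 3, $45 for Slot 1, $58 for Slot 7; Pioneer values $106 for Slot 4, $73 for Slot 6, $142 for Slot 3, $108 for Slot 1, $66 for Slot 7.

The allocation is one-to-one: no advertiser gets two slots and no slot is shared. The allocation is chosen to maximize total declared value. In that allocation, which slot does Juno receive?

Juno receives Slot 4.

This is a one-to-one assignment (maximum-weight bipartite matching).
Optimal: Apex→Slot 6 ($83), Ember→Slot 7 ($71), Juno→Slot 4 ($101), Brightly→Slot 3 ($136), Pioneer→Slot 1 ($108) — total 83+71+101+136+108 = $499.
Column-greedy (each slot in turn goes to its best remaining advertiser) gives $490, worse by 9.
Next-best assignment: Apex→Slot 6, Ember→Slot 1, Juno→Slot 7, Brightly→Slot 3, Pioneer→Slot 4 = $490.
Juno's own top slot is Slot 3 ($133), but forcing Juno→Slot 3 and reassigning the rest optimally gives only $481 — worse by 18.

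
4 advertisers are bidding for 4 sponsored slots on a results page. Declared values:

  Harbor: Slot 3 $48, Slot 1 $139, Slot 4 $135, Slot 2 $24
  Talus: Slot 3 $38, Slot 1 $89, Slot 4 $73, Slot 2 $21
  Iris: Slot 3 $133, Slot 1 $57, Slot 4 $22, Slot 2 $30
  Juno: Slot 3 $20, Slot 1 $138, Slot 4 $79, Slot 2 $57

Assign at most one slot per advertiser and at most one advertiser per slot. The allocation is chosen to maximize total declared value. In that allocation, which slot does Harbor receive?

Harbor receives Slot 4.

This is a one-to-one assignment (maximum-weight bipartite matching).
Optimal: Harbor→Slot 4 ($135), Talus→Slot 2 ($21), Iris→Slot 3 ($133), Juno→Slot 1 ($138) — total 135+21+133+138 = $427.
Row-greedy (each advertiser in turn takes its best remaining slot) gives $402, worse by 25.
Harbor's own top slot is Slot 1 ($139), but forcing Harbor→Slot 1 and reassigning the rest optimally gives only $402 — worse by 25.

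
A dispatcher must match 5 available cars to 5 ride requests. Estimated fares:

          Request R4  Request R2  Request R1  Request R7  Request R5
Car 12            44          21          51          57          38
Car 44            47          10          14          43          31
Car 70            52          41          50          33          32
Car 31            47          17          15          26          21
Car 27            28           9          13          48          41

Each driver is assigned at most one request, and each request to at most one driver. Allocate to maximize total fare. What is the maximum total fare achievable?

Maximum total: $223

Optimal: Car 12→Request R1 ($51), Car 44→Request R7 ($43), Car 70→Request R2 ($41), Car 31→Request R4 ($47), Car 27→Request R5 ($41) — total 51+43+41+47+41 = $223.
Max-entry greedy (repeatedly take the single best remaining cell) gives $181, worse by 42.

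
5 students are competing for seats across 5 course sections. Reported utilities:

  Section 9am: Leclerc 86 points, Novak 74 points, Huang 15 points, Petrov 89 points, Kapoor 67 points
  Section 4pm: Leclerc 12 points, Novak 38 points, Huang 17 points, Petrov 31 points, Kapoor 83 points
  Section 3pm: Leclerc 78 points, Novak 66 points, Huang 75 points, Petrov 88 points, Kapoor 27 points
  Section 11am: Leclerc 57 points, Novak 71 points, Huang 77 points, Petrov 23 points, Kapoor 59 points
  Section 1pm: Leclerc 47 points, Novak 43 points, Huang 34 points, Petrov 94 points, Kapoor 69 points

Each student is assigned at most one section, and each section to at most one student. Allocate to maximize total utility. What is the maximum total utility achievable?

Optimal: Leclerc→Section 9am (86 points), Novak→Section 11am (71 points), Huang→Section 3pm (75 points), Petrov→Section 1pm (94 points), Kapoor→Section 4pm (83 points) — total 86+71+75+94+83 = 409 points.
Column-greedy (each section in turn goes to its best remaining student) gives 370 points, worse by 39.
Next-best assignment: Leclerc→Section 9am, Novak→Section 3pm, Huang→Section 11am, Petrov→Section 1pm, Kapoor→Section 4pm = 406 points.
Swapping Kapoor↔Leclerc (Kapoor→Section 9am 67 points, Leclerc→Section 4pm 12 points) loses 90.
Every other assignment is strictly worse.

Max total: 409 points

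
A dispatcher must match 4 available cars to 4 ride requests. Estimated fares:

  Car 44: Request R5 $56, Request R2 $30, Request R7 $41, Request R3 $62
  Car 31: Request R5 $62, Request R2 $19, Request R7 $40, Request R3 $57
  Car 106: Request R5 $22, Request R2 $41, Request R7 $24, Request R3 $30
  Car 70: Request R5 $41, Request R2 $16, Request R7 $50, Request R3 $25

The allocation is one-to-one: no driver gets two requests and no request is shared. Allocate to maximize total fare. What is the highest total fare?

Optimal: Car 44→Request R3 ($62), Car 31→Request R5 ($62), Car 106→Request R2 ($41), Car 70→Request R7 ($50) — total 62+62+41+50 = $215.
Next-best assignment: Car 44→Request R5, Car 31→Request R3, Car 106→Request R2, Car 70→Request R7 = $204.

Maximum total: $215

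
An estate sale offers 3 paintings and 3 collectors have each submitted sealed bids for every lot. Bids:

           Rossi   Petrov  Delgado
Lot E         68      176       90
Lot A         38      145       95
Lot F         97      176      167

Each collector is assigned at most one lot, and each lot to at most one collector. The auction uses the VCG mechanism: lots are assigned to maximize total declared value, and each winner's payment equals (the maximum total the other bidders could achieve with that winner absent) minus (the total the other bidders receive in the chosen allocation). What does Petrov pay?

Petrov pays $30.

Efficient allocation: Rossi→Lot A ($38), Petrov→Lot E ($176), Delgado→Lot F ($167); total welfare W = $381.
Petrov receives Lot E at value $176, so the others get W − 176 = $205.
Without Petrov: best allocation of the remaining 2 bidders over all 3 lots is Rossi→Lot E ($68), Delgado→Lot F ($167), total $235.
VCG payment = (others' best without Petrov) − (others' welfare with Petrov) = 235 − 205 = $30.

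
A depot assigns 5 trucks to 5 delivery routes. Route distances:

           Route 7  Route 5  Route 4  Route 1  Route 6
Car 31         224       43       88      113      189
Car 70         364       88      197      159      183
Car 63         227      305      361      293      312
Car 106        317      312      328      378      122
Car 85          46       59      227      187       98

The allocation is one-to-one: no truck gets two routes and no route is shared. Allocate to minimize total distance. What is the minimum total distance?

Optimal: Car 31→Route 4 (88 km), Car 70→Route 5 (88 km), Car 63→Route 1 (293 km), Car 106→Route 6 (122 km), Car 85→Route 7 (46 km) — total 88+88+293+122+46 = 637 km.
Min-entry greedy (repeatedly take the single cheapest remaining cell) gives 731 km, worse by 94.
Next-best assignment: Car 31→Route 4, Car 70→Route 1, Car 63→Route 7, Car 106→Route 6, Car 85→Route 5 = 655 km.

Minimum total: 637 km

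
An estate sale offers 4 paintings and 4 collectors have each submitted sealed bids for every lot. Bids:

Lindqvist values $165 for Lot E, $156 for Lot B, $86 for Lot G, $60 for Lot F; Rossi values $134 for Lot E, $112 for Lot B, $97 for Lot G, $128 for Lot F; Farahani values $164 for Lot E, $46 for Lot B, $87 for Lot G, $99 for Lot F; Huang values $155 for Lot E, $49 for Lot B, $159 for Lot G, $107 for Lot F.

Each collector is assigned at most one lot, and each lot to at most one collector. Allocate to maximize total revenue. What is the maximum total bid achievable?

Max total: $607

Optimal: Lindqvist→Lot B ($156), Rossi→Lot F ($128), Farahani→Lot E ($164), Huang→Lot G ($159) — total 156+128+164+159 = $607.
Row-greedy (each collector in turn takes its best remaining lot) gives $429, worse by 178.
Next-best assignment: Lindqvist→Lot B, Rossi→Lot E, Farahani→Lot F, Huang→Lot G = $548.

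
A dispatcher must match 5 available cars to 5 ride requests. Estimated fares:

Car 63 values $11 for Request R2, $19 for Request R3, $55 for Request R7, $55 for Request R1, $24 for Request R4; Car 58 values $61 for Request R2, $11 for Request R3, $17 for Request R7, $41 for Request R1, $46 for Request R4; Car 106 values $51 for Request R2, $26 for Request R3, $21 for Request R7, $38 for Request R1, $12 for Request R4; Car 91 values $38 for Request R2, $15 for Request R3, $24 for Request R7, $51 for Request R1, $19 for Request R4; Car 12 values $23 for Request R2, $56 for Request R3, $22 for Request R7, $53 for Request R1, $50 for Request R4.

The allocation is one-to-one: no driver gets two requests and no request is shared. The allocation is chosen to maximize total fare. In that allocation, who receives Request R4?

Optimal: Car 63→Request R7 ($55), Car 58→Request R4 ($46), Car 106→Request R2 ($51), Car 91→Request R1 ($51), Car 12→Request R3 ($56) — total 55+46+51+51+56 = $259.
Max-entry greedy (repeatedly take the single best remaining cell) gives $235, worse by 24.
Next-best assignment: Car 63→Request R7, Car 58→Request R2, Car 106→Request R3, Car 91→Request R1, Car 12→Request R4 = $243.
Car 58's own top request is Request R2 ($61), but forcing Car 58→Request R2 and reassigning the rest optimally gives only $243 — worse by 16.

Car 58 receives Request R4.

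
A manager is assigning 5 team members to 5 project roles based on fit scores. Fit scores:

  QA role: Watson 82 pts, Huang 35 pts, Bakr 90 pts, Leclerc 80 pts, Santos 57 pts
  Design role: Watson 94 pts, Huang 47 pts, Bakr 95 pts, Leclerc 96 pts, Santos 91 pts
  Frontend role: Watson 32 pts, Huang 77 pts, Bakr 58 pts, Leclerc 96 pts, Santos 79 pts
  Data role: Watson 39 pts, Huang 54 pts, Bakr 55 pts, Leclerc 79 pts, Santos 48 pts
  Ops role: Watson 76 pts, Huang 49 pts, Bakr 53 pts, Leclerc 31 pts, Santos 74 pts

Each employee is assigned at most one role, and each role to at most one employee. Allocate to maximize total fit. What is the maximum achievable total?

Treat this as an assignment problem: match each employee to one role.
Optimal: Watson→Design role (94 pts), Huang→Frontend role (77 pts), Bakr→QA role (90 pts), Leclerc→Data role (79 pts), Santos→Ops role (74 pts) — total 94+77+90+79+74 = 414 pts.
Max-entry greedy (repeatedly take the single best remaining cell) gives 395 pts, worse by 19.
Next-best assignment: Watson→Ops role, Huang→Frontend role, Bakr→QA role, Leclerc→Data role, Santos→Design role = 413 pts.
Swapping Leclerc↔Bakr (Leclerc→QA role 80 pts, Bakr→Data role 55 pts) loses 34.

Maximum total: 414 pts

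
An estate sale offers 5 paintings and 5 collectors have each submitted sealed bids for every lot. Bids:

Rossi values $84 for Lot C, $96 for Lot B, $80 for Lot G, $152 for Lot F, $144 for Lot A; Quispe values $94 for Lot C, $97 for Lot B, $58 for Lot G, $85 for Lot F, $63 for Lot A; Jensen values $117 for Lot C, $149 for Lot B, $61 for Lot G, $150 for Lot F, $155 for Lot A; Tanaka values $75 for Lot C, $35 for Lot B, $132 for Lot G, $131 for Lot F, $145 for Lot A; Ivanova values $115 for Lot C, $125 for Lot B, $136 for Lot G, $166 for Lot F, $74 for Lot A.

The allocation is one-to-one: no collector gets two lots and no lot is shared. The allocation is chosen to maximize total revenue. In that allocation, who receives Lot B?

This is the linear assignment problem.
Optimal: Rossi→Lot A ($144), Quispe→Lot C ($94), Jensen→Lot B ($149), Tanaka→Lot G ($132), Ivanova→Lot F ($166) — total 144+94+149+132+166 = $685.
Column-greedy (each lot in turn goes to its best remaining collector) gives $589, worse by 96.
Next-best assignment: Rossi→Lot F, Quispe→Lot C, Jensen→Lot B, Tanaka→Lot A, Ivanova→Lot G = $676.
Jensen's own top lot is Lot A ($155), but forcing Jensen→Lot A and reassigning the rest optimally gives only $658 — worse by 27.

Jensen receives Lot B.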